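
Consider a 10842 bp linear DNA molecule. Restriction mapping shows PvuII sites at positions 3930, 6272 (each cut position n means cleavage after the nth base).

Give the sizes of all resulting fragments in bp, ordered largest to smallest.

Linear molecule, 2 cuts → 3 fragments:
  3930 − 0 = 3930 bp
  6272 − 3930 = 2342 bp
  10842 − 6272 = 4570 bp
Sorted largest to smallest: 4570, 3930, 2342 bp.

4570, 3930, 2342 bp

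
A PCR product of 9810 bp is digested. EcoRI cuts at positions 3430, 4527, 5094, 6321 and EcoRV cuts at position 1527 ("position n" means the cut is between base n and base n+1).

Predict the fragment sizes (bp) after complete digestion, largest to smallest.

Combined cut positions (sorted): 1527, 3430, 4527, 5094, 6321.
Linear molecule, 5 cuts → 6 fragments:
  1527 − 0 = 1527 bp
  3430 − 1527 = 1903 bp
  4527 − 3430 = 1097 bp
  5094 − 4527 = 567 bp
  6321 − 5094 = 1227 bp
  9810 − 6321 = 3489 bp
Sorted largest to smallest: 3489, 1903, 1527, 1227, 1097, 567 bp.

3489, 1903, 1527, 1227, 1097, 567 bp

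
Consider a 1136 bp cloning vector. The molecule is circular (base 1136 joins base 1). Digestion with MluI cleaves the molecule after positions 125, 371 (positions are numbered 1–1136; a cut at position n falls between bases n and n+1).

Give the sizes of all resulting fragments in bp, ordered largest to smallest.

Circular molecule, 2 cuts → 2 fragments:
  371 − 125 = 246 bp
  wrap: 1136 − 371 + 125 = 890 bp
Sorted largest to smallest: 890, 246 bp.

890, 246 bp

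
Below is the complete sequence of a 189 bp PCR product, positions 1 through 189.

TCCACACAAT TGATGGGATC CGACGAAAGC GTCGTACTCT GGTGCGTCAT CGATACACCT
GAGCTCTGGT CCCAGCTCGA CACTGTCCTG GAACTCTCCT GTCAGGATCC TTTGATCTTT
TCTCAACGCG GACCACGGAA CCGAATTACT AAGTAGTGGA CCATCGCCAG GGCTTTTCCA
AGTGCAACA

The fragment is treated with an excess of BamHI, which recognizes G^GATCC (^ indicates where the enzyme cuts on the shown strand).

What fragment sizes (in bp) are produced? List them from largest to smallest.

BamHI sites (GGATCC) start at positions 16, 105.
BamHI cuts after the first base of each site, so after positions 16, 105.
Linear molecule, 2 cuts → 3 fragments:
  1–16 → 16 bp
  17–105 → 89 bp
  106–189 → 84 bp
Sorted largest to smallest: 89, 84, 16 bp.

89, 84, 16 bp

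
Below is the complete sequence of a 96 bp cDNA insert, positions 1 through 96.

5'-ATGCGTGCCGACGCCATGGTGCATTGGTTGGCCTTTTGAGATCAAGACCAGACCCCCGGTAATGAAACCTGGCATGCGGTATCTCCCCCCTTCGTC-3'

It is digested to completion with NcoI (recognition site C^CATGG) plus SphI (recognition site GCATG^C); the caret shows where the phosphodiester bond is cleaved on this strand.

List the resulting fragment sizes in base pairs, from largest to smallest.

The NcoI site (CCATGG) starts at position 14.
NcoI cuts after the first base of each site, so after position 14.
The SphI site (GCATGC) starts at position 72.
SphI cuts after base 5 of each site (before the last base), so after position 76.
Combined cut positions: 14, 76.
Linear molecule, 2 cuts → 3 fragments:
  1–14 → 14 bp
  15–76 → 62 bp
  77–96 → 20 bp
Sorted largest to smallest: 62, 20, 14 bp.

62, 20, 14 bp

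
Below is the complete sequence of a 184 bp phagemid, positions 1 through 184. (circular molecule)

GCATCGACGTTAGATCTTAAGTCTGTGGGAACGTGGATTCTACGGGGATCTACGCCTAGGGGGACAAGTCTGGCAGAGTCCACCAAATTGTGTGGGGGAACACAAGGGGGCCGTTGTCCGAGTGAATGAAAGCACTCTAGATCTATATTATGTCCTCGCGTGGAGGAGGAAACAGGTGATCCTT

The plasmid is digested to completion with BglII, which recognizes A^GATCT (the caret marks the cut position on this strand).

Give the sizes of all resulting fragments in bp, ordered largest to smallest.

127, 57 bp

BglII sites (AGATCT) start at positions 12, 139.
BglII cuts after the first base of each site, so after positions 12, 139.
Circular molecule, 2 cuts → 2 fragments:
  13–139 → 127 bp
  140–184 then 1–12 → 45 + 12 = 57 bp
Sorted largest to smallest: 127, 57 bp.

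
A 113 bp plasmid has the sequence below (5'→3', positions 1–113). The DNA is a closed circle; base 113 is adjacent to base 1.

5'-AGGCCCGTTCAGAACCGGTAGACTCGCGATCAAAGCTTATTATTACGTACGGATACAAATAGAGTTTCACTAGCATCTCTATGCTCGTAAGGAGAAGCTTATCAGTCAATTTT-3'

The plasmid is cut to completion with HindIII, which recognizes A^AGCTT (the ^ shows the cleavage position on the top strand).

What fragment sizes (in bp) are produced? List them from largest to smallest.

HindIII sites (AAGCTT) start at positions 33, 95.
HindIII cuts after the first base of each site, so after positions 33, 95.
Circular molecule, 2 cuts → 2 fragments:
  34–95 → 62 bp
  96–113 then 1–33 → 18 + 33 = 51 bp
Sorted largest to smallest: 62, 51 bp.

62, 51 bp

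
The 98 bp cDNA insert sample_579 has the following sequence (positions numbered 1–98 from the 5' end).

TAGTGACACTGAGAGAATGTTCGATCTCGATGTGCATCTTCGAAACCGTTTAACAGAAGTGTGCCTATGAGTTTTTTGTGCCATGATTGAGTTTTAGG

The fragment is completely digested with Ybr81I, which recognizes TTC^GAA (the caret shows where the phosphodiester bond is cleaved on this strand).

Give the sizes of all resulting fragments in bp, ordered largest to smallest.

The Ybr81I site (TTCGAA) starts at position 39.
Ybr81I cuts after base 3 of each site, so after position 41.
Linear molecule, 1 cut → 2 fragments:
  1–41 → 41 bp
  42–98 → 57 bp
Sorted largest to smallest: 57, 41 bp.

57, 41 bp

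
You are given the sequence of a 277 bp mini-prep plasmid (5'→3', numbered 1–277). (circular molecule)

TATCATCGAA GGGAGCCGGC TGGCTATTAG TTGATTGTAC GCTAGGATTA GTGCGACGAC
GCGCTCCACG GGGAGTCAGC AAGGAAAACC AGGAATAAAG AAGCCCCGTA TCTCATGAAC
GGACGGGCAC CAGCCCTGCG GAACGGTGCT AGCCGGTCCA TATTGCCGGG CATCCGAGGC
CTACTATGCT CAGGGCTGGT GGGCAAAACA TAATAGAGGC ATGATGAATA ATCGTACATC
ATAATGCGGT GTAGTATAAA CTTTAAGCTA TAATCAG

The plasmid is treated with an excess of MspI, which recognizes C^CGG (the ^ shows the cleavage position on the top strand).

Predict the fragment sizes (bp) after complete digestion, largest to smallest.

137, 127, 13 bp

MspI sites (CCGG) start at positions 16, 153, 166.
MspI cuts after the first base of each site, so after positions 16, 153, 166.
Circular molecule, 3 cuts → 3 fragments:
  17–153 → 137 bp
  154–166 → 13 bp
  167–277 then 1–16 → 111 + 16 = 127 bp
Sorted largest to smallest: 137, 127, 13 bp.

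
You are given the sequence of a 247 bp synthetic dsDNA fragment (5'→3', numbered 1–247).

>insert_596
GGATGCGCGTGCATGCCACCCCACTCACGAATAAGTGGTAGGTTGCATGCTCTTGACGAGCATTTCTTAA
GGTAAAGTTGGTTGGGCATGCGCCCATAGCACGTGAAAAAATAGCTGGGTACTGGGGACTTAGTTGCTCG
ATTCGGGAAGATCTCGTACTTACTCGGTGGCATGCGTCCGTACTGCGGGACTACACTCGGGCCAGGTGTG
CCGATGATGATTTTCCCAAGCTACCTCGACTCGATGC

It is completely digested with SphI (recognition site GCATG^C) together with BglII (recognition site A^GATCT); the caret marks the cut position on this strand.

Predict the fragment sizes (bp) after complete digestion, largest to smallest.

73, 59, 41, 34, 25, 15 bp

SphI sites (GCATGC) start at positions 11, 45, 86, 170.
SphI cuts after base 5 of each site (before the last base), so after positions 15, 49, 90, 174.
The BglII site (AGATCT) starts at position 149.
BglII cuts after the first base of each site, so after position 149.
Combined cut positions: 15, 49, 90, 149, 174.
Linear molecule, 5 cuts → 6 fragments:
  1–15 → 15 bp
  16–49 → 34 bp
  50–90 → 41 bp
  91–149 → 59 bp
  150–174 → 25 bp
  175–247 → 73 bp
Sorted largest to smallest: 73, 59, 41, 34, 25, 15 bp.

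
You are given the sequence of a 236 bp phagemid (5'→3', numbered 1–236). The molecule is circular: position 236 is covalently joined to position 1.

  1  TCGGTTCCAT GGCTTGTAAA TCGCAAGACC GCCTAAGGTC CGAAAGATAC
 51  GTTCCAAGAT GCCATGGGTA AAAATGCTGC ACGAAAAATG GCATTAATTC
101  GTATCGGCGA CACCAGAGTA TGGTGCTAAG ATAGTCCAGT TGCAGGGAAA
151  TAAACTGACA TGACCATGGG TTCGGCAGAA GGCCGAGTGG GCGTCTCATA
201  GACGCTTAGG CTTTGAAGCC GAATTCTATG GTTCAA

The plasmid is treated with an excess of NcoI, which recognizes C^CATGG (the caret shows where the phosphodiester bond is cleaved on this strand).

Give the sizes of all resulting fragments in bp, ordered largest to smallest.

NcoI sites (CCATGG) start at positions 7, 62, 164.
NcoI cuts after the first base of each site, so after positions 7, 62, 164.
Circular molecule, 3 cuts → 3 fragments:
  8–62 → 55 bp
  63–164 → 102 bp
  165–236 then 1–7 → 72 + 7 = 79 bp
Sorted largest to smallest: 102, 79, 55 bp.

102, 79, 55 bp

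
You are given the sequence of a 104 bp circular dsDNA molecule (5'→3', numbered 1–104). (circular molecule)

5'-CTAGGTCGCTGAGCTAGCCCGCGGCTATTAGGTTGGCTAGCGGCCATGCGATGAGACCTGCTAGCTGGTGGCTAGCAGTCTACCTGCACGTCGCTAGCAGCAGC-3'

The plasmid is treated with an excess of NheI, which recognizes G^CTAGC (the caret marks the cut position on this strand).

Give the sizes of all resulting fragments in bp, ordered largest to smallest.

NheI sites (GCTAGC) start at positions 13, 36, 60, 71, 93.
NheI cuts after the first base of each site, so after positions 13, 36, 60, 71, 93.
Circular molecule, 5 cuts → 5 fragments:
  14–36 → 23 bp
  37–60 → 24 bp
  61–71 → 11 bp
  72–93 → 22 bp
  94–104 then 1–13 → 11 + 13 = 24 bp
Sorted largest to smallest: 24, 24, 23, 22, 11 bp.

24, 24, 23, 22, 11 bp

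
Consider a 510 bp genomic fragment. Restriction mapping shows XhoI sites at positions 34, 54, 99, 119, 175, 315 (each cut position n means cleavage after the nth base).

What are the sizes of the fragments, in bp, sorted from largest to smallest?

195, 140, 56, 45, 34, 20, 20 bp

Linear molecule, 6 cuts → 7 fragments:
  34 − 0 = 34 bp
  54 − 34 = 20 bp
  99 − 54 = 45 bp
  119 − 99 = 20 bp
  175 − 119 = 56 bp
  315 − 175 = 140 bp
  510 − 315 = 195 bp
Sorted largest to smallest: 195, 140, 56, 45, 34, 20, 20 bp.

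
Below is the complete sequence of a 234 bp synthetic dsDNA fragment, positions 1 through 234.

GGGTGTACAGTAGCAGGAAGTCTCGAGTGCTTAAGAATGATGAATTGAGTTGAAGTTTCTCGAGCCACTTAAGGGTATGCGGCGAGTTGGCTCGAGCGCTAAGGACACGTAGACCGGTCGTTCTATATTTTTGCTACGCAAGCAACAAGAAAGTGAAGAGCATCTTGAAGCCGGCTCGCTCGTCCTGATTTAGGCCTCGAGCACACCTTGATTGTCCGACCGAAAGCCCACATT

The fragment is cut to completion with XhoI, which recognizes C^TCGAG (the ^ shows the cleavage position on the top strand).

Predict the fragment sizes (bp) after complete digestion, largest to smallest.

105, 38, 37, 32, 22 bp

XhoI sites (CTCGAG) start at positions 22, 59, 91, 196.
XhoI cuts after the first base of each site, so after positions 22, 59, 91, 196.
Linear molecule, 4 cuts → 5 fragments:
  1–22 → 22 bp
  23–59 → 37 bp
  60–91 → 32 bp
  92–196 → 105 bp
  197–234 → 38 bp
Sorted largest to smallest: 105, 38, 37, 32, 22 bp.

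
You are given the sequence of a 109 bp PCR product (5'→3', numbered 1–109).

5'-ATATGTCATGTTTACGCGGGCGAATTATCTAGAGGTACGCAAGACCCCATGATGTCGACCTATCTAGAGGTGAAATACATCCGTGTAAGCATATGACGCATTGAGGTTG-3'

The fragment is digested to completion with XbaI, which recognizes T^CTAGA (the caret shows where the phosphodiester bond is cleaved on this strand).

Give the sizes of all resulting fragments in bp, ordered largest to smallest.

46, 35, 28 bp

XbaI sites (TCTAGA) start at positions 28, 63.
XbaI cuts after the first base of each site, so after positions 28, 63.
Linear molecule, 2 cuts → 3 fragments:
  1–28 → 28 bp
  29–63 → 35 bp
  64–109 → 46 bp
Sorted largest to smallest: 46, 35, 28 bp.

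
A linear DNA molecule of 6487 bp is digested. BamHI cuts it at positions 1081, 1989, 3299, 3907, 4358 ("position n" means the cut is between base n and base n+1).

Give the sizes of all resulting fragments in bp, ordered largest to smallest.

Linear molecule, 5 cuts → 6 fragments:
  1081 − 0 = 1081 bp
  1989 − 1081 = 908 bp
  3299 − 1989 = 1310 bp
  3907 − 3299 = 608 bp
  4358 − 3907 = 451 bp
  6487 − 4358 = 2129 bp
Sorted largest to smallest: 2129, 1310, 1081, 908, 608, 451 bp.

2129, 1310, 1081, 908, 608, 451 bp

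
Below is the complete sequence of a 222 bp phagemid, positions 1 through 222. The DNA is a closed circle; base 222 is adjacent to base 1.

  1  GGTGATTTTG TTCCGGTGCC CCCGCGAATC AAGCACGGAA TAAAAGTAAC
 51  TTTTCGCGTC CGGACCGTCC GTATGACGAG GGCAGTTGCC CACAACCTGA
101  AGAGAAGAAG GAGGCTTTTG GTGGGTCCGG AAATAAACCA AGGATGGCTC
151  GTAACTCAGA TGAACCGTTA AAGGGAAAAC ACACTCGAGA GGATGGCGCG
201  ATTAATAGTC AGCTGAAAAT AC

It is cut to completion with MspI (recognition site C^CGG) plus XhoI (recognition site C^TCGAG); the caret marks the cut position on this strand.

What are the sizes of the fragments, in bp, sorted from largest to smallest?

67, 57, 51, 47 bp

MspI sites (CCGG) start at positions 13, 60, 127.
MspI cuts after the first base of each site, so after positions 13, 60, 127.
The XhoI site (CTCGAG) starts at position 184.
XhoI cuts after the first base of each site, so after position 184.
Combined cut positions: 13, 60, 127, 184.
Circular molecule, 4 cuts → 4 fragments:
  14–60 → 47 bp
  61–127 → 67 bp
  128–184 → 57 bp
  185–222 then 1–13 → 38 + 13 = 51 bp
Sorted largest to smallest: 67, 57, 51, 47 bp.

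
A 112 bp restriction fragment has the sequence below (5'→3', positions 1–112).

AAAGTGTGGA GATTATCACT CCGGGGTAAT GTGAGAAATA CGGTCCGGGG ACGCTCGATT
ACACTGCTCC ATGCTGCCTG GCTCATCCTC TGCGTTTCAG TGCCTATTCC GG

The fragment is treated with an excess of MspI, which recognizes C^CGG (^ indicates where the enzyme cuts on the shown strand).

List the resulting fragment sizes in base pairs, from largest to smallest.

MspI sites (CCGG) start at positions 21, 45, 109.
MspI cuts after the first base of each site, so after positions 21, 45, 109.
Linear molecule, 3 cuts → 4 fragments:
  1–21 → 21 bp
  22–45 → 24 bp
  46–109 → 64 bp
  110–112 → 3 bp
Sorted largest to smallest: 64, 24, 21, 3 bp.

64, 24, 21, 3 bp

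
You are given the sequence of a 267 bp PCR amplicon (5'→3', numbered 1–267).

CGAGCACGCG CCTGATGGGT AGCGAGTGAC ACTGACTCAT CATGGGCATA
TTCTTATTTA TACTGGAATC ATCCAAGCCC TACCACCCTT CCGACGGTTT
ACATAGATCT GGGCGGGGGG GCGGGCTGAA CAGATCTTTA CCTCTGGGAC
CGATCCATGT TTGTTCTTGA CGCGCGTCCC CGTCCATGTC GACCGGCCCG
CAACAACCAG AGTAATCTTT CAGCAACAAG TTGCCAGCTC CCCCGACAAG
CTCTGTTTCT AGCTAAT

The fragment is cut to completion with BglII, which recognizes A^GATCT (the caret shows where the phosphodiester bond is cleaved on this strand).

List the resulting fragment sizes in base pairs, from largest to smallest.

BglII sites (AGATCT) start at positions 105, 132.
BglII cuts after the first base of each site, so after positions 105, 132.
Linear molecule, 2 cuts → 3 fragments:
  1–105 → 105 bp
  106–132 → 27 bp
  133–267 → 135 bp
Sorted largest to smallest: 135, 105, 27 bp.

135, 105, 27 bp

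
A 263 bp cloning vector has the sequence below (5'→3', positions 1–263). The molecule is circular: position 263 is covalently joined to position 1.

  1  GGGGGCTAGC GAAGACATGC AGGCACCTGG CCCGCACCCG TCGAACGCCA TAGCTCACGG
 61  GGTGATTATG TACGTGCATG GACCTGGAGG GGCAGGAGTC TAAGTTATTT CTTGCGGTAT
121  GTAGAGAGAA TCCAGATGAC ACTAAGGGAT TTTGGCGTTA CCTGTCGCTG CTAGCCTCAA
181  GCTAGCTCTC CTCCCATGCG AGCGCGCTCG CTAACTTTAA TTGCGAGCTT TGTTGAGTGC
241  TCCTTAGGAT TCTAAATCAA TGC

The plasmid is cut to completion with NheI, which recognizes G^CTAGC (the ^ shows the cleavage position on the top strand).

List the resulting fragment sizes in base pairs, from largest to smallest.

165, 87, 11 bp

NheI sites (GCTAGC) start at positions 5, 170, 181.
NheI cuts after the first base of each site, so after positions 5, 170, 181.
Circular molecule, 3 cuts → 3 fragments:
  6–170 → 165 bp
  171–181 → 11 bp
  182–263 then 1–5 → 82 + 5 = 87 bp
Sorted largest to smallest: 165, 87, 11 bp.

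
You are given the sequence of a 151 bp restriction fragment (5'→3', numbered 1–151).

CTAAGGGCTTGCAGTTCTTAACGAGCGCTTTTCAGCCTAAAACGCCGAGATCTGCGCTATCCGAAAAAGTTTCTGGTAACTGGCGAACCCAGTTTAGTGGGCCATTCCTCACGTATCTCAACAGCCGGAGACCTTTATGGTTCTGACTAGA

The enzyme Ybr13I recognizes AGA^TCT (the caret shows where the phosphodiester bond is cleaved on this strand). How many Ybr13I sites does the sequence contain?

AGATCT occurs starting at position 48.
Ybr13I cuts at 1 site.

1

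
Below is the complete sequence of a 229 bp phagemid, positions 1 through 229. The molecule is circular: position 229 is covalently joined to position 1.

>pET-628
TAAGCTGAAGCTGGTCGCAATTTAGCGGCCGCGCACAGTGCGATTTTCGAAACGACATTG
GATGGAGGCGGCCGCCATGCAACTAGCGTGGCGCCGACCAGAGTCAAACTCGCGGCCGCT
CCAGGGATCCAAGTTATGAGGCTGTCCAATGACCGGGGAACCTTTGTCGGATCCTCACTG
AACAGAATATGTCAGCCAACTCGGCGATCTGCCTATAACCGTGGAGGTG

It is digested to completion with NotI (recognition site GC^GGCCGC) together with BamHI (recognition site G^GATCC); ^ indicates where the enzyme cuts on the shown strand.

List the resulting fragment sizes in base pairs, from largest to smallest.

86, 44, 44, 43, 12 bp

NotI sites (GCGGCCGC) start at positions 25, 68, 112.
NotI cuts after base 2 of each site, so after positions 26, 69, 113.
BamHI sites (GGATCC) start at positions 125, 169.
BamHI cuts after the first base of each site, so after positions 125, 169.
Combined cut positions: 26, 69, 113, 125, 169.
Circular molecule, 5 cuts → 5 fragments:
  27–69 → 43 bp
  70–113 → 44 bp
  114–125 → 12 bp
  126–169 → 44 bp
  170–229 then 1–26 → 60 + 26 = 86 bp
Sorted largest to smallest: 86, 44, 44, 43, 12 bp.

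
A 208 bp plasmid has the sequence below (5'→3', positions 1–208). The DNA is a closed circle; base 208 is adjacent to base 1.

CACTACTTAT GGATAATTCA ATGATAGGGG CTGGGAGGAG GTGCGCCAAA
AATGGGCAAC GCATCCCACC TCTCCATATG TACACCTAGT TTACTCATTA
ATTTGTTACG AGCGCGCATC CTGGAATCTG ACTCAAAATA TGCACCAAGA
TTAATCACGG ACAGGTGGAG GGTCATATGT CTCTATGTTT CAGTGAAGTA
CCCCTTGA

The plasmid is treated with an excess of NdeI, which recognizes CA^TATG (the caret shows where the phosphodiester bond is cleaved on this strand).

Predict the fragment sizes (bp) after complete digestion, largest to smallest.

NdeI sites (CATATG) start at positions 75, 174.
NdeI cuts after base 2 of each site, so after positions 76, 175.
Circular molecule, 2 cuts → 2 fragments:
  77–175 → 99 bp
  176–208 then 1–76 → 33 + 76 = 109 bp
Sorted largest to smallest: 109, 99 bp.

109, 99 bp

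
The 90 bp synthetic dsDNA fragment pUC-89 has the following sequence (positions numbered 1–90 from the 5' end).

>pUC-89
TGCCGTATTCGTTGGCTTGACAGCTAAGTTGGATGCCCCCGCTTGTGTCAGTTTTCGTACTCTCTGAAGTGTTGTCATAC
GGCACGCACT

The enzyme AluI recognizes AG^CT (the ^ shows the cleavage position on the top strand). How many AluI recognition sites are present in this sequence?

AGCT occurs starting at position 22.
AluI cuts at 1 site.

1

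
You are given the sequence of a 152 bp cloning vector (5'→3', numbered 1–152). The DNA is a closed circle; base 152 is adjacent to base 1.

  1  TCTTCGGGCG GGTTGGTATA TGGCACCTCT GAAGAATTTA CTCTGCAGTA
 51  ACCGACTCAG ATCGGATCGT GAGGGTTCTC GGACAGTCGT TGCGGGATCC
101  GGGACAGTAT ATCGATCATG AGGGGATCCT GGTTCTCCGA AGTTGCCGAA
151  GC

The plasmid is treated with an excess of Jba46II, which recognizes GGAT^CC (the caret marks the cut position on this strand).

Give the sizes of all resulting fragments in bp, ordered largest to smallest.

Jba46II sites (GGATCC) start at positions 95, 124.
Jba46II cuts after base 4 of each site, so after positions 98, 127.
Circular molecule, 2 cuts → 2 fragments:
  99–127 → 29 bp
  128–152 then 1–98 → 25 + 98 = 123 bp
Sorted largest to smallest: 123, 29 bp.

123, 29 bp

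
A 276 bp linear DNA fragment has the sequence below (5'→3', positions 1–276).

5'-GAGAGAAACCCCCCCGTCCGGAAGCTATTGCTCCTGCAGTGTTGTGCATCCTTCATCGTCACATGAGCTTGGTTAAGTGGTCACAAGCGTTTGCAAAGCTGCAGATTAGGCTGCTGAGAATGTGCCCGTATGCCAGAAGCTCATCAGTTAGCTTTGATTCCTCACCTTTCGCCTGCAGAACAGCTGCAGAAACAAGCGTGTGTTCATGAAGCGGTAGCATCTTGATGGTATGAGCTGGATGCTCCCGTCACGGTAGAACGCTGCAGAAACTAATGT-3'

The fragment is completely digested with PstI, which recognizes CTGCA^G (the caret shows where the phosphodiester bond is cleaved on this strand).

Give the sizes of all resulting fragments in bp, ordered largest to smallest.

77, 74, 65, 38, 11, 11 bp

PstI sites (CTGCAG) start at positions 34, 99, 173, 184, 261.
PstI cuts after base 5 of each site (before the last base), so after positions 38, 103, 177, 188, 265.
Linear molecule, 5 cuts → 6 fragments:
  1–38 → 38 bp
  39–103 → 65 bp
  104–177 → 74 bp
  178–188 → 11 bp
  189–265 → 77 bp
  266–276 → 11 bp
Sorted largest to smallest: 77, 74, 65, 38, 11, 11 bp.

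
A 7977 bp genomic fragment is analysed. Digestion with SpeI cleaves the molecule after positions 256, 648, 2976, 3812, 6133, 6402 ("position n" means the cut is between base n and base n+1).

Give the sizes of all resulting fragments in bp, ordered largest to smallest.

2328, 2321, 1575, 836, 392, 269, 256 bp

Linear molecule, 6 cuts → 7 fragments:
  256 − 0 = 256 bp
  648 − 256 = 392 bp
  2976 − 648 = 2328 bp
  3812 − 2976 = 836 bp
  6133 − 3812 = 2321 bp
  6402 − 6133 = 269 bp
  7977 − 6402 = 1575 bp
Sorted largest to smallest: 2328, 2321, 1575, 836, 392, 269, 256 bp.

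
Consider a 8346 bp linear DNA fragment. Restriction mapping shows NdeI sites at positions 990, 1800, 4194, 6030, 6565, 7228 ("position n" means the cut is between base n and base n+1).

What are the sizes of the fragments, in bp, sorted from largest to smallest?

Linear molecule, 6 cuts → 7 fragments:
  990 − 0 = 990 bp
  1800 − 990 = 810 bp
  4194 − 1800 = 2394 bp
  6030 − 4194 = 1836 bp
  6565 − 6030 = 535 bp
  7228 − 6565 = 663 bp
  8346 − 7228 = 1118 bp
Sorted largest to smallest: 2394, 1836, 1118, 990, 810, 663, 535 bp.

2394, 1836, 1118, 990, 810, 663, 535 bp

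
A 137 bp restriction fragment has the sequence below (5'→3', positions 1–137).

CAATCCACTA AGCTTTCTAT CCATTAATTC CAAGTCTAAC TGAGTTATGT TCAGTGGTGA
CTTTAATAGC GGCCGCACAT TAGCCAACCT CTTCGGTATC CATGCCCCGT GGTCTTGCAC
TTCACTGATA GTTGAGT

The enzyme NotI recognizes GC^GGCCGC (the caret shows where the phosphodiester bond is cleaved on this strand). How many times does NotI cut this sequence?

1

GCGGCCGC occurs starting at position 69.
NotI cuts at 1 site.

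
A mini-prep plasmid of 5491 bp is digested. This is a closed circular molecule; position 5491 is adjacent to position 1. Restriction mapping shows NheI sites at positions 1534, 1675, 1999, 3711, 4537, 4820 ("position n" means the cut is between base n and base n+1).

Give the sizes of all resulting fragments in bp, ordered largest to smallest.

Circular molecule, 6 cuts → 6 fragments:
  1675 − 1534 = 141 bp
  1999 − 1675 = 324 bp
  3711 − 1999 = 1712 bp
  4537 − 3711 = 826 bp
  4820 − 4537 = 283 bp
  wrap: 5491 − 4820 + 1534 = 2205 bp
Sorted largest to smallest: 2205, 1712, 826, 324, 283, 141 bp.

2205, 1712, 826, 324, 283, 141 bp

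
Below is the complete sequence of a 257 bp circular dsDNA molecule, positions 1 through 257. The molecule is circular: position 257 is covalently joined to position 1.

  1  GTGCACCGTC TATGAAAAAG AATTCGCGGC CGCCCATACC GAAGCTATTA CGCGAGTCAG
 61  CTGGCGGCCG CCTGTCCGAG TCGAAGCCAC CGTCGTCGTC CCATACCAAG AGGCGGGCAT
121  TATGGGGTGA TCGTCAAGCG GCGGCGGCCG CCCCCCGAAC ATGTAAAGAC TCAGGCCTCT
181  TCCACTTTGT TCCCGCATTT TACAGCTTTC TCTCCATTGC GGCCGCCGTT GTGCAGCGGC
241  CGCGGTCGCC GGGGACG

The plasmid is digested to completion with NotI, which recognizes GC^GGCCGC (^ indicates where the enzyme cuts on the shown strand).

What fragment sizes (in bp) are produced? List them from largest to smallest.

NotI sites (GCGGCCGC) start at positions 26, 64, 144, 219, 236.
NotI cuts after base 2 of each site, so after positions 27, 65, 145, 220, 237.
Circular molecule, 5 cuts → 5 fragments:
  28–65 → 38 bp
  66–145 → 80 bp
  146–220 → 75 bp
  221–237 → 17 bp
  238–257 then 1–27 → 20 + 27 = 47 bp
Sorted largest to smallest: 80, 75, 47, 38, 17 bp.

80, 75, 47, 38, 17 bp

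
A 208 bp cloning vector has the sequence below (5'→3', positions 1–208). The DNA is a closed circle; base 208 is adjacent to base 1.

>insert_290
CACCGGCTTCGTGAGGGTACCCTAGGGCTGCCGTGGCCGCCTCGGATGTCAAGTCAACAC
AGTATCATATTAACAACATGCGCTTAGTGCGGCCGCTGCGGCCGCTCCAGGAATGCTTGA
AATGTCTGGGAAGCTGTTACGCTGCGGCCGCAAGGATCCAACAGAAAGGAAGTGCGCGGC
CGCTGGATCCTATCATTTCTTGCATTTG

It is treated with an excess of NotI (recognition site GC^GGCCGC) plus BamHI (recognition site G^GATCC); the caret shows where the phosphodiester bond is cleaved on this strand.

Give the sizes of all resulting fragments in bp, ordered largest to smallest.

NotI sites (GCGGCCGC) start at positions 89, 98, 144, 176.
NotI cuts after base 2 of each site, so after positions 90, 99, 145, 177.
BamHI sites (GGATCC) start at positions 154, 185.
BamHI cuts after the first base of each site, so after positions 154, 185.
Combined cut positions: 90, 99, 145, 154, 177, 185.
Circular molecule, 6 cuts → 6 fragments:
  91–99 → 9 bp
  100–145 → 46 bp
  146–154 → 9 bp
  155–177 → 23 bp
  178–185 → 8 bp
  186–208 then 1–90 → 23 + 90 = 113 bp
Sorted largest to smallest: 113, 46, 23, 9, 9, 8 bp.

113, 46, 23, 9, 9, 8 bp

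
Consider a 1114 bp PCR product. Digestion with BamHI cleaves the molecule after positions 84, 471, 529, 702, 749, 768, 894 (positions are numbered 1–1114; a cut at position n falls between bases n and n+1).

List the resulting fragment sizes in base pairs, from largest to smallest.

387, 220, 173, 126, 84, 58, 47, 19 bp

Linear molecule, 7 cuts → 8 fragments:
  84 − 0 = 84 bp
  471 − 84 = 387 bp
  529 − 471 = 58 bp
  702 − 529 = 173 bp
  749 − 702 = 47 bp
  768 − 749 = 19 bp
  894 − 768 = 126 bp
  1114 − 894 = 220 bp
Sorted largest to smallest: 387, 220, 173, 126, 84, 58, 47, 19 bp.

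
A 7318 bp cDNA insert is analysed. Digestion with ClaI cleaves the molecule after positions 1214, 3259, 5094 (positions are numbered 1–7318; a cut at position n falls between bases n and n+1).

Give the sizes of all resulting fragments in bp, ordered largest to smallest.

Linear molecule, 3 cuts → 4 fragments:
  1214 − 0 = 1214 bp
  3259 − 1214 = 2045 bp
  5094 − 3259 = 1835 bp
  7318 − 5094 = 2224 bp
Sorted largest to smallest: 2224, 2045, 1835, 1214 bp.

2224, 2045, 1835, 1214 bp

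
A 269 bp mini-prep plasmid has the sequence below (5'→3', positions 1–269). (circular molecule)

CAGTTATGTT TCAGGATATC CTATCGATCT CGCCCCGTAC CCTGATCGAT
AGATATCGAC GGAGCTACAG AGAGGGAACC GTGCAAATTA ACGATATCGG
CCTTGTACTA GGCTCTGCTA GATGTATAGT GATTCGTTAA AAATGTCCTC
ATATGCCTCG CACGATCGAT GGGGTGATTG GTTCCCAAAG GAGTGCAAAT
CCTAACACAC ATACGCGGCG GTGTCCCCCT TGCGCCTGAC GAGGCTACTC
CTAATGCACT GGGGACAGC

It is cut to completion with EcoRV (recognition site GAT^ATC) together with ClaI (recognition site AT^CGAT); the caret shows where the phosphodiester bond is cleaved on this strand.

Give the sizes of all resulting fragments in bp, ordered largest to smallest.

EcoRV sites (GATATC) start at positions 15, 52, 93.
EcoRV cuts after base 3 of each site, so after positions 17, 54, 95.
ClaI sites (ATCGAT) start at positions 23, 45, 165.
ClaI cuts after base 2 of each site, so after positions 24, 46, 166.
Combined cut positions: 17, 24, 46, 54, 95, 166.
Circular molecule, 6 cuts → 6 fragments:
  18–24 → 7 bp
  25–46 → 22 bp
  47–54 → 8 bp
  55–95 → 41 bp
  96–166 → 71 bp
  167–269 then 1–17 → 103 + 17 = 120 bp
Sorted largest to smallest: 120, 71, 41, 22, 8, 7 bp.

120, 71, 41, 22, 8, 7 bp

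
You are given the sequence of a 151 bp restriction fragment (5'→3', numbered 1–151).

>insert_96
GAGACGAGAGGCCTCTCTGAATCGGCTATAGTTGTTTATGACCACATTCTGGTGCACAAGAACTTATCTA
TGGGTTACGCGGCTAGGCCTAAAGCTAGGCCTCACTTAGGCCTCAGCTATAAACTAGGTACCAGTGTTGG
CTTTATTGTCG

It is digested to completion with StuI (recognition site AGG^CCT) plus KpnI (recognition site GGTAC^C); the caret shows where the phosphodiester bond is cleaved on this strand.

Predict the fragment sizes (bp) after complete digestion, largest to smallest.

StuI sites (AGGCCT) start at positions 9, 85, 97, 108.
StuI cuts after base 3 of each site, so after positions 11, 87, 99, 110.
The KpnI site (GGTACC) starts at position 127.
KpnI cuts after base 5 of each site (before the last base), so after position 131.
Combined cut positions: 11, 87, 99, 110, 131.
Linear molecule, 5 cuts → 6 fragments:
  1–11 → 11 bp
  12–87 → 76 bp
  88–99 → 12 bp
  100–110 → 11 bp
  111–131 → 21 bp
  132–151 → 20 bp
Sorted largest to smallest: 76, 21, 20, 12, 11, 11 bp.

76, 21, 20, 12, 11, 11 bp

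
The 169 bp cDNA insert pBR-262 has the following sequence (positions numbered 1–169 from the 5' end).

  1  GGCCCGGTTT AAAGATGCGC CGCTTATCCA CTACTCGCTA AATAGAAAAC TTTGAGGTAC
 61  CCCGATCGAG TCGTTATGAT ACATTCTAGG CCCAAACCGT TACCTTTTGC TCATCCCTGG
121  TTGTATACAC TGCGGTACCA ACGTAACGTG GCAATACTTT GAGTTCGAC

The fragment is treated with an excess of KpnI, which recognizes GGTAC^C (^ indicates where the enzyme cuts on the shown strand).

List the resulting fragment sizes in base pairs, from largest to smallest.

KpnI sites (GGTACC) start at positions 56, 134.
KpnI cuts after base 5 of each site (before the last base), so after positions 60, 138.
Linear molecule, 2 cuts → 3 fragments:
  1–60 → 60 bp
  61–138 → 78 bp
  139–169 → 31 bp
Sorted largest to smallest: 78, 60, 31 bp.

78, 60, 31 bp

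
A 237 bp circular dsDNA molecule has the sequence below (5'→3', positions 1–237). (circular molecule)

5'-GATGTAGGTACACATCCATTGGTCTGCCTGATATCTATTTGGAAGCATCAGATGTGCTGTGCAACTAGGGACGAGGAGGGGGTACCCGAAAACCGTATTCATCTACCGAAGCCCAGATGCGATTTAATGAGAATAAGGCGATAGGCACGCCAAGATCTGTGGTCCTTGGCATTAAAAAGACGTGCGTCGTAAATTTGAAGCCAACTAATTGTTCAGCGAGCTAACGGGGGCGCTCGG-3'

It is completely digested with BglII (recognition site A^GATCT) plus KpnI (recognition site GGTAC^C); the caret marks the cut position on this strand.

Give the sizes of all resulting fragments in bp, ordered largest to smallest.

169, 68 bp

The BglII site (AGATCT) starts at position 153.
BglII cuts after the first base of each site, so after position 153.
The KpnI site (GGTACC) starts at position 81.
KpnI cuts after base 5 of each site (before the last base), so after position 85.
Combined cut positions: 85, 153.
Circular molecule, 2 cuts → 2 fragments:
  86–153 → 68 bp
  154–237 then 1–85 → 84 + 85 = 169 bp
Sorted largest to smallest: 169, 68 bp.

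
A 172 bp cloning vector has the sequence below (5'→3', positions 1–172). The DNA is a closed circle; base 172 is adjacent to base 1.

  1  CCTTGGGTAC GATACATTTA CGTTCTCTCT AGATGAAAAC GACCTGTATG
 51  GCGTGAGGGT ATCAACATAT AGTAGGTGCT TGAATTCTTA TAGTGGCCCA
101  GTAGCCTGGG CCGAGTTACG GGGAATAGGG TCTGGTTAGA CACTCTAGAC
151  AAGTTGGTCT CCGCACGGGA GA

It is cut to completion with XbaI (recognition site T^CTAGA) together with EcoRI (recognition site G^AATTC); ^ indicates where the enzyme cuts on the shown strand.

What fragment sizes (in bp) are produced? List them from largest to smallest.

62, 56, 54 bp

XbaI sites (TCTAGA) start at positions 28, 144.
XbaI cuts after the first base of each site, so after positions 28, 144.
The EcoRI site (GAATTC) starts at position 82.
EcoRI cuts after the first base of each site, so after position 82.
Combined cut positions: 28, 82, 144.
Circular molecule, 3 cuts → 3 fragments:
  29–82 → 54 bp
  83–144 → 62 bp
  145–172 then 1–28 → 28 + 28 = 56 bp
Sorted largest to smallest: 62, 56, 54 bp.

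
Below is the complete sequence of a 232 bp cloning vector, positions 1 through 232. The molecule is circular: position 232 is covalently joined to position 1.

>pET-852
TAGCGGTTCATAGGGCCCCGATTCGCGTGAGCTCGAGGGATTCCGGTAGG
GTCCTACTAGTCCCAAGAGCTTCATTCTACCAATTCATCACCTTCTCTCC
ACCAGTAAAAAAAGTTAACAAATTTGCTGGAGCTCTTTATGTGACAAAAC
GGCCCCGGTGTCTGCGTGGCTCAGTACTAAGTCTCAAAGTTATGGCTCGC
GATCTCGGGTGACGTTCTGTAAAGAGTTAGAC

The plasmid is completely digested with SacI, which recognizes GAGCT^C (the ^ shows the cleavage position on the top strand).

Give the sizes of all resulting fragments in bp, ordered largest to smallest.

SacI sites (GAGCTC) start at positions 29, 130.
SacI cuts after base 5 of each site (before the last base), so after positions 33, 134.
Circular molecule, 2 cuts → 2 fragments:
  34–134 → 101 bp
  135–232 then 1–33 → 98 + 33 = 131 bp
Sorted largest to smallest: 131, 101 bp.

131, 101 bp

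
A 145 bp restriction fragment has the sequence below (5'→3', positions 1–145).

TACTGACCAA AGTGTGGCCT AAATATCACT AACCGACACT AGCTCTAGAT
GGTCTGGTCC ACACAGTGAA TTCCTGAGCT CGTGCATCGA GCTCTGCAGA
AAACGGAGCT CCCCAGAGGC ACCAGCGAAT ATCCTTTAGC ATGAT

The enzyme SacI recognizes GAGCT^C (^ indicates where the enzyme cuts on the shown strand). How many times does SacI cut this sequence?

GAGCTC occurs starting at positions 76, 89, 106.
SacI cuts at 3 sites.

3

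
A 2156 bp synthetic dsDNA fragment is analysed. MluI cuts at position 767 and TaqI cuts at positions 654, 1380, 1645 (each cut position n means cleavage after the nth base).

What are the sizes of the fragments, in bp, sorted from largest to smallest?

654, 613, 511, 265, 113 bp

Combined cut positions (sorted): 654, 767, 1380, 1645.
Linear molecule, 4 cuts → 5 fragments:
  654 − 0 = 654 bp
  767 − 654 = 113 bp
  1380 − 767 = 613 bp
  1645 − 1380 = 265 bp
  2156 − 1645 = 511 bp
Sorted largest to smallest: 654, 613, 511, 265, 113 bp.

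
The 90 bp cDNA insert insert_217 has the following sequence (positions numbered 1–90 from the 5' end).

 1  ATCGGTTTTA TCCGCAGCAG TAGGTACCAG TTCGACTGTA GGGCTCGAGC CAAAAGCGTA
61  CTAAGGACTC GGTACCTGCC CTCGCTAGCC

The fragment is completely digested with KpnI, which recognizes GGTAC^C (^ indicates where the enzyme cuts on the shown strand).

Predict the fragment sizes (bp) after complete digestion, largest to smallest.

48, 27, 15 bp

KpnI sites (GGTACC) start at positions 23, 71.
KpnI cuts after base 5 of each site (before the last base), so after positions 27, 75.
Linear molecule, 2 cuts → 3 fragments:
  1–27 → 27 bp
  28–75 → 48 bp
  76–90 → 15 bp
Sorted largest to smallest: 48, 27, 15 bp.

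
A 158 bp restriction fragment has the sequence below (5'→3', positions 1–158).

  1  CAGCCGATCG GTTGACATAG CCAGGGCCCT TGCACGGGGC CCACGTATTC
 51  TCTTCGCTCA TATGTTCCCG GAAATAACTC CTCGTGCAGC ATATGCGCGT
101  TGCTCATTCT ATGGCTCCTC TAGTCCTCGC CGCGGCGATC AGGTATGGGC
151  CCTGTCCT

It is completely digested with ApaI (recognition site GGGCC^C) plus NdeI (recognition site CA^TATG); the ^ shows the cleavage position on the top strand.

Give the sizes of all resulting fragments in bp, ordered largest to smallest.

ApaI sites (GGGCCC) start at positions 24, 37, 147.
ApaI cuts after base 5 of each site (before the last base), so after positions 28, 41, 151.
NdeI sites (CATATG) start at positions 59, 90.
NdeI cuts after base 2 of each site, so after positions 60, 91.
Combined cut positions: 28, 41, 60, 91, 151.
Linear molecule, 5 cuts → 6 fragments:
  1–28 → 28 bp
  29–41 → 13 bp
  42–60 → 19 bp
  61–91 → 31 bp
  92–151 → 60 bp
  152–158 → 7 bp
Sorted largest to smallest: 60, 31, 28, 19, 13, 7 bp.

60, 31, 28, 19, 13, 7 bp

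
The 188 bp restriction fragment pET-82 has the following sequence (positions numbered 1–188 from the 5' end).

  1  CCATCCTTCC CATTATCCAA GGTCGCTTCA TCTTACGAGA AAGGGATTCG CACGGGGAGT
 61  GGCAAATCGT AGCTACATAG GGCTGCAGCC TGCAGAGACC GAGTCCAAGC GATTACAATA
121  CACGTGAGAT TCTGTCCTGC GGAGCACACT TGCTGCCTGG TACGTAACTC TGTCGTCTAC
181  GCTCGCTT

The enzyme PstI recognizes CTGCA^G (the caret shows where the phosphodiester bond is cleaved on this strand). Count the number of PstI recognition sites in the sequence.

2

CTGCAG occurs starting at positions 83, 90.
PstI cuts at 2 sites.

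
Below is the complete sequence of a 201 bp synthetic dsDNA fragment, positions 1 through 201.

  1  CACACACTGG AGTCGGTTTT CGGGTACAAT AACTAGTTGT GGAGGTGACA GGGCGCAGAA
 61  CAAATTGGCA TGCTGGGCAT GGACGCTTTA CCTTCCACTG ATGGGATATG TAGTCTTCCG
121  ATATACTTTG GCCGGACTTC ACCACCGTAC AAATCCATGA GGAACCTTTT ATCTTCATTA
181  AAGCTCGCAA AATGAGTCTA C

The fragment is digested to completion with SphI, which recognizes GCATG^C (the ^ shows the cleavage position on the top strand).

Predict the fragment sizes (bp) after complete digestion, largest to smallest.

129, 72 bp

The SphI site (GCATGC) starts at position 68.
SphI cuts after base 5 of each site (before the last base), so after position 72.
Linear molecule, 1 cut → 2 fragments:
  1–72 → 72 bp
  73–201 → 129 bp
Sorted largest to smallest: 129, 72 bp.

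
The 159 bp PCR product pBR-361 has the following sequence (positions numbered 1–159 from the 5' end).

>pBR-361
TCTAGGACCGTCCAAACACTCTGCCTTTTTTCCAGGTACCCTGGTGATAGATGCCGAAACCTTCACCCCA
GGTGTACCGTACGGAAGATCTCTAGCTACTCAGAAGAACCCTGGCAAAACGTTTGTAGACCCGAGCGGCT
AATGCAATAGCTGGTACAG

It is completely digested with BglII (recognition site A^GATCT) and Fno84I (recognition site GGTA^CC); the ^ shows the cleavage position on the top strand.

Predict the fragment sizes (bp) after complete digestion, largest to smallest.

The BglII site (AGATCT) starts at position 86.
BglII cuts after the first base of each site, so after position 86.
The Fno84I site (GGTACC) starts at position 35.
Fno84I cuts after base 4 of each site, so after position 38.
Combined cut positions: 38, 86.
Linear molecule, 2 cuts → 3 fragments:
  1–38 → 38 bp
  39–86 → 48 bp
  87–159 → 73 bp
Sorted largest to smallest: 73, 48, 38 bp.

73, 48, 38 bp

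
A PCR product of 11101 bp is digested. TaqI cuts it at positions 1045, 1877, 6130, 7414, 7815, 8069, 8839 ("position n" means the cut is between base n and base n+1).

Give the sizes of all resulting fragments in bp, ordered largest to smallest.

4253, 2262, 1284, 1045, 832, 770, 401, 254 bp

Linear molecule, 7 cuts → 8 fragments:
  1045 − 0 = 1045 bp
  1877 − 1045 = 832 bp
  6130 − 1877 = 4253 bp
  7414 − 6130 = 1284 bp
  7815 − 7414 = 401 bp
  8069 − 7815 = 254 bp
  8839 − 8069 = 770 bp
  11101 − 8839 = 2262 bp
Sorted largest to smallest: 4253, 2262, 1284, 1045, 832, 770, 401, 254 bp.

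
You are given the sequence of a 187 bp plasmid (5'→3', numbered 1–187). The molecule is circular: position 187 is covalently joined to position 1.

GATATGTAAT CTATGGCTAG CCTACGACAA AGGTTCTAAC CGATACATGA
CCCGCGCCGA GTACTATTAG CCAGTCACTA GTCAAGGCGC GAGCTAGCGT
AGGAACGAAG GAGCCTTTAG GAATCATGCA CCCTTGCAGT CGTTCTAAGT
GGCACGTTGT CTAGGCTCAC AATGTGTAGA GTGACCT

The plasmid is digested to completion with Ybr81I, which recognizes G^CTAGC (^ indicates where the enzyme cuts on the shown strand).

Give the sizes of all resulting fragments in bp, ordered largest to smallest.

110, 77 bp

Ybr81I sites (GCTAGC) start at positions 16, 93.
Ybr81I cuts after the first base of each site, so after positions 16, 93.
Circular molecule, 2 cuts → 2 fragments:
  17–93 → 77 bp
  94–187 then 1–16 → 94 + 16 = 110 bp
Sorted largest to smallest: 110, 77 bp.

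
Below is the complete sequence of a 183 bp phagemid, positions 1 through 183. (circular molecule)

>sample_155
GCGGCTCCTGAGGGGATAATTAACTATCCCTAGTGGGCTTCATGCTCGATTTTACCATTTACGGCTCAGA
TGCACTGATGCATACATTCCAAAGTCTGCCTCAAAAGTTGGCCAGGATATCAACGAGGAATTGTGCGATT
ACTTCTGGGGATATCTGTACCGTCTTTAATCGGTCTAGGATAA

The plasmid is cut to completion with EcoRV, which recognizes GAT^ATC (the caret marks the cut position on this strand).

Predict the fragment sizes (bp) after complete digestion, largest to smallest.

EcoRV sites (GATATC) start at positions 116, 150.
EcoRV cuts after base 3 of each site, so after positions 118, 152.
Circular molecule, 2 cuts → 2 fragments:
  119–152 → 34 bp
  153–183 then 1–118 → 31 + 118 = 149 bp
Sorted largest to smallest: 149, 34 bp.

149, 34 bp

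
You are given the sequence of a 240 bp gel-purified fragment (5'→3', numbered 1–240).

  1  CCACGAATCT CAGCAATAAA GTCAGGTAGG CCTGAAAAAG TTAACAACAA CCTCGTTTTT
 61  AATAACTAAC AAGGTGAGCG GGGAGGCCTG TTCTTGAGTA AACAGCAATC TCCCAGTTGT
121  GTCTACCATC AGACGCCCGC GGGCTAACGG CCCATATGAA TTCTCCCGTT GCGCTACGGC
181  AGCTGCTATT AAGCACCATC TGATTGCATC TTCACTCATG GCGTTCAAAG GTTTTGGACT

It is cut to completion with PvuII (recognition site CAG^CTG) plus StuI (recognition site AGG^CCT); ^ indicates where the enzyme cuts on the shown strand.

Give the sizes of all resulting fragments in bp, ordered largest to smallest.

The PvuII site (CAGCTG) starts at position 180.
PvuII cuts after base 3 of each site, so after position 182.
StuI sites (AGGCCT) start at positions 28, 84.
StuI cuts after base 3 of each site, so after positions 30, 86.
Combined cut positions: 30, 86, 182.
Linear molecule, 3 cuts → 4 fragments:
  1–30 → 30 bp
  31–86 → 56 bp
  87–182 → 96 bp
  183–240 → 58 bp
Sorted largest to smallest: 96, 58, 56, 30 bp.

96, 58, 56, 30 bp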